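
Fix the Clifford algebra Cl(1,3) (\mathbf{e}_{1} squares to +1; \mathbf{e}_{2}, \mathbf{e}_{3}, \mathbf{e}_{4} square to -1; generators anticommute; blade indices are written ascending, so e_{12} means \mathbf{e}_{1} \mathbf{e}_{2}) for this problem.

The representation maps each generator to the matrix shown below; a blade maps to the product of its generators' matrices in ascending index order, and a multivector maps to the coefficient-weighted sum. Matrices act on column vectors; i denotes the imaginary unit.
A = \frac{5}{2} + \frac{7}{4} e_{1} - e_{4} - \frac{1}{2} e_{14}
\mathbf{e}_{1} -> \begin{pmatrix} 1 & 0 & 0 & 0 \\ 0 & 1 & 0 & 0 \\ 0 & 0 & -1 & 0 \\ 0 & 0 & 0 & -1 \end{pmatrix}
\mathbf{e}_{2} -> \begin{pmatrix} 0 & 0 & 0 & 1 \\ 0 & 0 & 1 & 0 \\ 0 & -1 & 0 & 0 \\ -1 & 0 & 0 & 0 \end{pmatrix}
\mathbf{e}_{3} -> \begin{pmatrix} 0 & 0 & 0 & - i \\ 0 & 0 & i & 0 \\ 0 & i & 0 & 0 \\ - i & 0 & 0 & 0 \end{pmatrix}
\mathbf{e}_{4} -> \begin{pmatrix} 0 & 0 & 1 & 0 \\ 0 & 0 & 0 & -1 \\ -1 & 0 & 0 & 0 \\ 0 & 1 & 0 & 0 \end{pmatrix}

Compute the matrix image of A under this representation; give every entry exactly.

Bivector images (products of the table entries): rho(e_{14}) = rho(\mathbf{e}_{1})rho(\mathbf{e}_{4}) = \begin{pmatrix} 0 & 0 & 1 & 0 \\ 0 & 0 & 0 & -1 \\ 1 & 0 & 0 & 0 \\ 0 & -1 & 0 & 0 \end{pmatrix}.
M = (\frac{5}{2})*1 + (\frac{7}{4})*rho(e_{1}) + (-1)*rho(e_{4}) + (-\frac{1}{2})*rho(e_{14}), summed entrywise (1 is the identity matrix):
Answer: \begin{pmatrix} \frac{17}{4} & 0 & - \frac{3}{2} & 0 \\ 0 & \frac{17}{4} & 0 & \frac{3}{2} \\ \frac{1}{2} & 0 & \frac{3}{4} & 0 \\ 0 & - \frac{1}{2} & 0 & \frac{3}{4} \end{pmatrix}


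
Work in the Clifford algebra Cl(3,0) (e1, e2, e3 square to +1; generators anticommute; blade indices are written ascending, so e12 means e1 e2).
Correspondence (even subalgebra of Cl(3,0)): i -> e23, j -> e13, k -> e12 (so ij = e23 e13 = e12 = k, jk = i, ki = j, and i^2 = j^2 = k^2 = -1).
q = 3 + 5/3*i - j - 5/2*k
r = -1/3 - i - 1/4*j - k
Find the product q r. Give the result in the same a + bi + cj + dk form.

In blades: q = 3 - 5/2*e12 - e13 + 5/3*e23, r = -1/3 - e12 - 1/4*e13 - e23.
Distribute q over r term by term (generator squares from the signature, products reordered to ascending indices): (3)*r = -1 - 3*e12 - 3/4*e13 - 3*e23; (-5/2*e12)*r = -5/2 + 5/6*e12 + 5/2*e13 - 5/8*e23; (-e13)*r = -1/4 - e12 + 1/3*e13 + e23; (5/3*e23)*r = 5/3 - 5/12*e12 + 5/3*e13 - 5/9*e23.
Sum: -25/12 - 43/12*e12 + 15/4*e13 - 229/72*e23; translating back through the correspondence:
Answer: -25/12 - 229/72*i + 15/4*j - 43/12*k


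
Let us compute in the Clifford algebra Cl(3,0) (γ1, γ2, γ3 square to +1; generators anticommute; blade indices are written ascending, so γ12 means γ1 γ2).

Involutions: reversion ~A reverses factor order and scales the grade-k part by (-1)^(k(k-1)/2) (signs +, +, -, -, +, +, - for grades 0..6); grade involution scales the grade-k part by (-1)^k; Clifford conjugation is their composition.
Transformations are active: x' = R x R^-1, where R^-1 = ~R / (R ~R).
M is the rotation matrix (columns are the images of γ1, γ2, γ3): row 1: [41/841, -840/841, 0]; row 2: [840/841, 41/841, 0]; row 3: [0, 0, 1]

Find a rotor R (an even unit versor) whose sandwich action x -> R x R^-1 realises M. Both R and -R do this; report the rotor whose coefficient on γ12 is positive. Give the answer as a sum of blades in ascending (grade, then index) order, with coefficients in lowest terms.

Method: write R = a + b12*γ12 + b13*γ13 + b23*γ23 with a^2 + b12^2 + b13^2 + b23^2 = 1 (so R^-1 = ~R). Expanding the columns R e_j ~R gives tr M = 4a^2 - 1 and, from the antisymmetric part, M21 - M12 = -4a*b12, M13 - M31 = 4a*b13, M32 - M23 = -4a*b23.
Here tr M = 923/841, so a^2 = (1 + tr M)/4 = 441/841 and a = ±21/29. Taking a = 21/29: M21 - M12 = 1680/841, M13 - M31 = 0, M32 - M23 = 0, giving b12 = -20/29, b13 = 0, b23 = 0, i.e. R = 21/29 - 20/29*γ12.
Its γ12 coefficient is negative, so report the other preimage -R.
Answer: -21/29 + 20/29*γ12. Recall the cover is two-to-one: with M of trace 923/841, both preimages act alike, and the stated γ12 sign chooses the sheet.


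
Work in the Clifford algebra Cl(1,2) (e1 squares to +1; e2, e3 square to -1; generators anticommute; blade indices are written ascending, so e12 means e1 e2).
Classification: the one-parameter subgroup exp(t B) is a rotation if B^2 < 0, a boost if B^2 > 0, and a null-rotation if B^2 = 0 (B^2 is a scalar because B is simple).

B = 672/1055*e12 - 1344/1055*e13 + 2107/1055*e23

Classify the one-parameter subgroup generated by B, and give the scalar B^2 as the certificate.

B^2 term by term: the squares give (672/1055)^2*(e12)^2 + (-1344/1055)^2*(e13)^2 + (2107/1055)^2*(e23)^2 = 451584/1113025*(+1) + 1806336/1113025*(+1) + 4439449/1113025*(-1) = -49/25 (each basis 2-blade squares to minus the product of its generators' squares); cross terms between blades sharing an index anticommute and cancel. So B^2 = -49/25.
Answer: rotation, certificate B^2 = -49/25. Check the certificate: B^2 = -49/25, and that sign is decisive whatever form B takes.


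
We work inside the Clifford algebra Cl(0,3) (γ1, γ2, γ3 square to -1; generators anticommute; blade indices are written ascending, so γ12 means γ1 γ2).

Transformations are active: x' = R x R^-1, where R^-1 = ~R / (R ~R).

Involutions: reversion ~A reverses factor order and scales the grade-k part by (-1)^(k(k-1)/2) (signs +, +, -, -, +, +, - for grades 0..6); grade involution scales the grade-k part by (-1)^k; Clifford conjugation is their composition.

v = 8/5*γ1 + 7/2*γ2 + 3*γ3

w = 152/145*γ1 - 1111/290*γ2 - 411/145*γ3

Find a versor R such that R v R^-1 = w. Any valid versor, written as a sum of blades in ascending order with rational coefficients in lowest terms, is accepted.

Sketch: the shared square -2381/100 makes R = v + w = 384/145*γ1 - 48/145*γ2 + 24/145*γ3 the natural versor; its sandwich fixes that direction, negates (v - w)/2, and sends v to w.
Answer: 384/145*γ1 - 48/145*γ2 + 24/145*γ3


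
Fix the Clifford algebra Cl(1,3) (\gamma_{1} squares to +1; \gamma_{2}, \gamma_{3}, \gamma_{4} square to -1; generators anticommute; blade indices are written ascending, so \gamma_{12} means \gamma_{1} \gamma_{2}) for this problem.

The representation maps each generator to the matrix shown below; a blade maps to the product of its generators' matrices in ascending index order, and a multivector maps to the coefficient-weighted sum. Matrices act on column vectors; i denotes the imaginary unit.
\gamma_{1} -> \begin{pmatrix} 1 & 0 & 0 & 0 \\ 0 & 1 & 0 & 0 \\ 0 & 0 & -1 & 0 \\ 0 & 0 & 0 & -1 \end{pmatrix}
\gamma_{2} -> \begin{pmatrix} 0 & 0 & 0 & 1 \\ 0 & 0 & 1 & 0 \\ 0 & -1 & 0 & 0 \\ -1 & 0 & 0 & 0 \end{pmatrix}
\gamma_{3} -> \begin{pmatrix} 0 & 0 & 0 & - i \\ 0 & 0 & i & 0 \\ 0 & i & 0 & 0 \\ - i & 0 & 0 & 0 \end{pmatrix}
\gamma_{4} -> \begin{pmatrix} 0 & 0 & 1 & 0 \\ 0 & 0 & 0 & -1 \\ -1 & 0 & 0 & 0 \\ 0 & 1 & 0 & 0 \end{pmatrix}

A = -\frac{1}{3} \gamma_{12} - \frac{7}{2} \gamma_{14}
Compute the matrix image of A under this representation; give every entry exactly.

Bivector images (products of the table entries): rho(\gamma_{12}) = rho(\gamma_{1})rho(\gamma_{2}) = \begin{pmatrix} 0 & 0 & 0 & 1 \\ 0 & 0 & 1 & 0 \\ 0 & 1 & 0 & 0 \\ 1 & 0 & 0 & 0 \end{pmatrix}; rho(\gamma_{14}) = rho(\gamma_{1})rho(\gamma_{4}) = \begin{pmatrix} 0 & 0 & 1 & 0 \\ 0 & 0 & 0 & -1 \\ 1 & 0 & 0 & 0 \\ 0 & -1 & 0 & 0 \end{pmatrix}.
M = (-\frac{1}{3})*rho(\gamma_{12}) + (-\frac{7}{2})*rho(\gamma_{14}), summed entrywise:
Answer: \begin{pmatrix} 0 & 0 & - \frac{7}{2} & - \frac{1}{3} \\ 0 & 0 & - \frac{1}{3} & \frac{7}{2} \\ - \frac{7}{2} & - \frac{1}{3} & 0 & 0 \\ - \frac{1}{3} & \frac{7}{2} & 0 & 0 \end{pmatrix}


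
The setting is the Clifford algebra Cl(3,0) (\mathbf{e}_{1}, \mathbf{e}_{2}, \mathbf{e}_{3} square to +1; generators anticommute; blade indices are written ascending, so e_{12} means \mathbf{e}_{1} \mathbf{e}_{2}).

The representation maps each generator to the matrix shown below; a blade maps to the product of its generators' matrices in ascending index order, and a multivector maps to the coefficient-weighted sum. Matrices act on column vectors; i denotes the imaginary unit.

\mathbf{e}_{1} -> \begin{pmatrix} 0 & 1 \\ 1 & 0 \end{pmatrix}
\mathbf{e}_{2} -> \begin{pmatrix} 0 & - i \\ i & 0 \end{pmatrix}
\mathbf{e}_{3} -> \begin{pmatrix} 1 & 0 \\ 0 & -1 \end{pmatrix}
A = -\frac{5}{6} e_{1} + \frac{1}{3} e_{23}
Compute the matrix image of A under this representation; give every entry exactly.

Bivector images (products of the table entries): rho(e_{23}) = rho(\mathbf{e}_{2})rho(\mathbf{e}_{3}) = \begin{pmatrix} 0 & i \\ i & 0 \end{pmatrix}.
M = (-\frac{5}{6})*rho(e_{1}) + (\frac{1}{3})*rho(e_{23}), summed entrywise:
Answer: \begin{pmatrix} 0 & - \frac{5}{6} + \frac{i}{3} \\ - \frac{5}{6} + \frac{i}{3} & 0 \end{pmatrix}


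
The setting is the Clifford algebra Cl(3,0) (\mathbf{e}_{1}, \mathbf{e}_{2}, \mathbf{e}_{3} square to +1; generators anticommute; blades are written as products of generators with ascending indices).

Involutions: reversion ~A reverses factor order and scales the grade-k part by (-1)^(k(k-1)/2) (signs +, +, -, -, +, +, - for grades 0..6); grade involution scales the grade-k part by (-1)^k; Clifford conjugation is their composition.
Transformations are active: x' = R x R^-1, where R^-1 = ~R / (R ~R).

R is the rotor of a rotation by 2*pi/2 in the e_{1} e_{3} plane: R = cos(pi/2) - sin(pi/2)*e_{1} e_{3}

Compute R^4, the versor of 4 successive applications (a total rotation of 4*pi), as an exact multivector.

Rotor phase runs at HALF the rotation angle; powers of one rotor simply add phase, so after 4 steps in e_{1} e_{3} the phase is 4*pi/2 = 2 \pi and R^4 = cos(2 \pi) - sin(2 \pi)*e_{1} e_{3}.
cos(2 \pi) = 1 and sin(2 \pi) = 0, so R^4 = 1. The total rotation 4*pi is 2 full turns, so every vector returns to itself, yet the rotor is +1, back on the identity sheet (an even number of 2*pi turns).
Answer: 1


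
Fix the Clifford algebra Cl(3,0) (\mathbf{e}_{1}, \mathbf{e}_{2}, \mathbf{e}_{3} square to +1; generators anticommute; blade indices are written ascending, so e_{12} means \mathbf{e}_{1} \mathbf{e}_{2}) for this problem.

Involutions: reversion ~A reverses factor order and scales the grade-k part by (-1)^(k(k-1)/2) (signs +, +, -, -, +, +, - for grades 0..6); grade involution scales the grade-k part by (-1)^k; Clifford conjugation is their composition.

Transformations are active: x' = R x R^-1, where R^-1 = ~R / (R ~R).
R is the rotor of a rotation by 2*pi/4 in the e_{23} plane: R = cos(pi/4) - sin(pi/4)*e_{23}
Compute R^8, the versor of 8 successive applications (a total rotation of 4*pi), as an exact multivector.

The rotor phase is half the rotation angle and phases add under composition, so 8 steps in the e_{23} plane accumulate phase 8*(pi/4) = 2 \pi: R^8 = cos(2 \pi) - sin(2 \pi)*e_{23}.
cos(2 \pi) = 1 and sin(2 \pi) = 0, so R^8 = 1. The total rotation 4*pi is 2 full turns, so every vector returns to itself, yet the rotor is +1, back on the identity sheet (an even number of 2*pi turns).
Answer: 1


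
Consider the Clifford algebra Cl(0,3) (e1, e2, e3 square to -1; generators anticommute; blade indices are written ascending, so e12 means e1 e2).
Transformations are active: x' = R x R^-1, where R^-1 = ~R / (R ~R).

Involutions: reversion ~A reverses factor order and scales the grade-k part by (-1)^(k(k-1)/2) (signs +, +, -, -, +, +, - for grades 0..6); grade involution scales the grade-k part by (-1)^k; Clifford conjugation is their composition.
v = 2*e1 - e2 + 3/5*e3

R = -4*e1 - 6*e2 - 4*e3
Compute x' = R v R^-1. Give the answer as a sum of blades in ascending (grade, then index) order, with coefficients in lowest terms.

~R = -4*e1 - 6*e2 - 4*e3, and R ~R = -68, so R^-1 = ~R / (-68).
R v = 22/5 + 16*e12 + 28/5*e13 - 38/5*e23
Answer: -126/85*e1 + 151/85*e2 - 7/85*e3


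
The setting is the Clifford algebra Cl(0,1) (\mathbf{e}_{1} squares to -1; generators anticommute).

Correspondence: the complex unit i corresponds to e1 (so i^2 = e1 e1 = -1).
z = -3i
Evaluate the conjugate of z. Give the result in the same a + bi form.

In blades: z = -3 e_{1}.
Conjugation here is Clifford conjugation: the scalar is fixed and the grade-1 and grade-2 blades all flip sign, giving 3 e_{1}; translating back:
Answer: 3i


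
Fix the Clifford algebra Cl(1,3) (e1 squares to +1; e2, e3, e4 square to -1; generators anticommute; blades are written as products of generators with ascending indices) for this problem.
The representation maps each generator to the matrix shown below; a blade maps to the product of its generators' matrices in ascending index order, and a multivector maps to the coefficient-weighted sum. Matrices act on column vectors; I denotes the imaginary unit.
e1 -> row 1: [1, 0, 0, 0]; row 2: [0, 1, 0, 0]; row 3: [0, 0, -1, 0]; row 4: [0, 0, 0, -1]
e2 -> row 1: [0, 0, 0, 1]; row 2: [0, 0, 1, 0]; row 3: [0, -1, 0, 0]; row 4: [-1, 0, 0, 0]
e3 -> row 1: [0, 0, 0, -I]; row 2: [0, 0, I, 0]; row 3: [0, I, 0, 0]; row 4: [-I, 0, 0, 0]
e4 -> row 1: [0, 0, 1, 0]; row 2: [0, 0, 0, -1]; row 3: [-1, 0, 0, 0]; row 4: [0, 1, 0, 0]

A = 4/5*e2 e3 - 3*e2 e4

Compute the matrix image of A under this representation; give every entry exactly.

Bivector images (products of the table entries): rho(e2 e3) = rho(e2)rho(e3) = row 1: [-I, 0, 0, 0]; row 2: [0, I, 0, 0]; row 3: [0, 0, -I, 0]; row 4: [0, 0, 0, I]; rho(e2 e4) = rho(e2)rho(e4) = row 1: [0, 1, 0, 0]; row 2: [-1, 0, 0, 0]; row 3: [0, 0, 0, 1]; row 4: [0, 0, -1, 0].
M = (4/5)*rho(e2 e3) + (-3)*rho(e2 e4), summed entrywise:
Answer: row 1: [-4*I/5, -3, 0, 0]; row 2: [3, 4*I/5, 0, 0]; row 3: [0, 0, -4*I/5, -3]; row 4: [0, 0, 3, 4*I/5]


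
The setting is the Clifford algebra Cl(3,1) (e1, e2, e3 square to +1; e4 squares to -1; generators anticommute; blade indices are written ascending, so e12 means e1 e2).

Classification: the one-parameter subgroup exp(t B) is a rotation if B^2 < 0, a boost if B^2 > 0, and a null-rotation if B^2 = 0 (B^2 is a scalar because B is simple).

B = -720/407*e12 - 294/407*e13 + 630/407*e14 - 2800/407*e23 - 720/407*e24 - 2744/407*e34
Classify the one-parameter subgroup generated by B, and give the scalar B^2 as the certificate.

B^2 term by term: the squares give (-720/407)^2*(e12)^2 + (-294/407)^2*(e13)^2 + (630/407)^2*(e14)^2 + (-2800/407)^2*(e23)^2 + (-720/407)^2*(e24)^2 + (-2744/407)^2*(e34)^2 = 518400/165649*(-1) + 86436/165649*(-1) + 396900/165649*(+1) + 7840000/165649*(-1) + 518400/165649*(+1) + 7529536/165649*(+1) = 0 (each basis 2-blade squares to minus the product of its generators' squares); cross terms between blades sharing an index anticommute and cancel; the commuting (index-disjoint) pairs give grade-4 terms 2*c*c'*(blade product), which cancel blade by blade — e1234: 3951360/165649 - 423360/165649 - 3528000/165649 = 0 — confirming B is simple. So B^2 = 0.
Answer: null-rotation, certificate B^2 = 0. Note: conjugating B changes its blade decomposition but never the scalar B^2 = 0, whose sign settles the classification.


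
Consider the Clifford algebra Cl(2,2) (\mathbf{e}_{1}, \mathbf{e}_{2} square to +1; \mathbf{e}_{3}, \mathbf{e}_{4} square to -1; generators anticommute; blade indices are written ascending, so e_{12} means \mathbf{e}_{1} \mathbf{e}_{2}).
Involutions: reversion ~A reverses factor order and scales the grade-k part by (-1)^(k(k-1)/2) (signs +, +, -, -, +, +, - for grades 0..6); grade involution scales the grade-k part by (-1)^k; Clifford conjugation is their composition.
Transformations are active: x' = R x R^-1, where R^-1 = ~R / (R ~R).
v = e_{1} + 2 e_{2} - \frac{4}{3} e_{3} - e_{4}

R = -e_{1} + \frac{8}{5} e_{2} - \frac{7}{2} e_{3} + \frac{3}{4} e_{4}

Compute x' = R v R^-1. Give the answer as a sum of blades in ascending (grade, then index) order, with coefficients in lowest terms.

~R = -e_{1} + \frac{8}{5} e_{2} - \frac{7}{2} e_{3} + \frac{3}{4} e_{4}, and R ~R = -\frac{3701}{400}, so R^-1 = ~R / (-\frac{3701}{400}).
R v = -\frac{103}{60} - \frac{18}{5} e_{12} + \frac{29}{6} e_{13} + \frac{1}{4} e_{14} + \frac{73}{15} e_{23} - \frac{31}{10} e_{24} + \frac{9}{2} e_{34}
Answer: -\frac{15223}{11103} e_{1} - \frac{15614}{11103} e_{2} + \frac{128}{3701} e_{3} + \frac{4731}{3701} e_{4}


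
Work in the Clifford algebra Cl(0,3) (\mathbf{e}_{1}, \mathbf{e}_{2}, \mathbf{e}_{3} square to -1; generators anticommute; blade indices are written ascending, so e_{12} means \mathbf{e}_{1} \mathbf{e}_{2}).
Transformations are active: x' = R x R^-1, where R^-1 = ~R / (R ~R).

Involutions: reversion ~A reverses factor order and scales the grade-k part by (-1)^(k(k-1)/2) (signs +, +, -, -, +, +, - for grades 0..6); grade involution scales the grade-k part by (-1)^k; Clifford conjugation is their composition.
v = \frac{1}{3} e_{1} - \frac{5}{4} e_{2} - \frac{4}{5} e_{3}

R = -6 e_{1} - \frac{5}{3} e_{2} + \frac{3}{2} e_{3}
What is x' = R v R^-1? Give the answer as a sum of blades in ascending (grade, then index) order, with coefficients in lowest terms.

~R = -6 e_{1} - \frac{5}{3} e_{2} + \frac{3}{2} e_{3}, and R ~R = -\frac{1477}{36}, so R^-1 = ~R / (-\frac{1477}{36}).
R v = \frac{67}{60} + \frac{145}{18} e_{12} + \frac{43}{10} e_{13} + \frac{77}{24} e_{23}
Answer: -\frac{149}{22155} e_{1} + \frac{7921}{5908} e_{2} + \frac{1061}{1477} e_{3}


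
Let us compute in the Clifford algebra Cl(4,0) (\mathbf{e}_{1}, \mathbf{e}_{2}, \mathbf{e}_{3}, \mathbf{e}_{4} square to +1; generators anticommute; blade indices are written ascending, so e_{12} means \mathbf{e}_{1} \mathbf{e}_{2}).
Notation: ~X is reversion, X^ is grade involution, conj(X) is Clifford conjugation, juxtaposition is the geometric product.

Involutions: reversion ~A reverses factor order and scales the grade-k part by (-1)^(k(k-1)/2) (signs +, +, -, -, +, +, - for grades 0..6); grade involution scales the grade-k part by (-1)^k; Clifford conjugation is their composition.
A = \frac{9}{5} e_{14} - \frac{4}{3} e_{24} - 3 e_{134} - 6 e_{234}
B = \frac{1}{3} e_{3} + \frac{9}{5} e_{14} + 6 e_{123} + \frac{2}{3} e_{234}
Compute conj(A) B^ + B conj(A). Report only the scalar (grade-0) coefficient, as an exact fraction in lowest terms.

first term: -\frac{19}{25} - \frac{283}{45} e_{3} + \frac{2}{5} e_{12} + 35 e_{14} - 20 e_{24} + 12 e_{123} - \frac{43}{5} e_{134} - \frac{466}{45} e_{234}
second term: \frac{181}{25} - \frac{203}{45} e_{3} - \frac{22}{5} e_{12} + 37 e_{14} - 16 e_{24} - \frac{48}{5} e_{123} - \frac{37}{5} e_{134} - \frac{506}{45} e_{234}
Answer: \frac{162}{25}


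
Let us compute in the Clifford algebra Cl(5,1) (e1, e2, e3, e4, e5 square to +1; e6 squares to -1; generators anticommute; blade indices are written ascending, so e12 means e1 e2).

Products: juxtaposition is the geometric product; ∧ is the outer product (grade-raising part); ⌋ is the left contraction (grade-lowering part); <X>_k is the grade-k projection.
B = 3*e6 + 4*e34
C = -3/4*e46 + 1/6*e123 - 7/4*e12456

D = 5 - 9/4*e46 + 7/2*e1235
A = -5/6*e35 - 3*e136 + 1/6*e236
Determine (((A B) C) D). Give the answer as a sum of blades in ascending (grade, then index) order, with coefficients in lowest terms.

step 1: 9*e13 - 1/2*e23 - 10/3*e45 - 12*e146 + 2/3*e246 - 5/2*e356
step 2: 109/12*e1 + e2 - 7/6*e15 - 21*e25 - 5/2*e56 - 35/6*e126 - 15/8*e345 + 35/8*e1234 - 5/12*e1256 - 247/36*e1346 - 13/8*e2346 - 5/9*e12345 - 7/8*e13456 - 63/4*e23456
step 3: 545/12*e1 + 5*e2 + 35/18*e4 - 929/16*e13 - 35/6*e15 + 743/96*e23 - 105*e25 - 35/24*e36 + 155/16*e45 - 25/2*e56 + 105/16*e124 - 175/6*e126 - 175/32*e135 + 555/16*e146 - 175/48*e235 - 85/16*e246 - 75/8*e345 + 1555/96*e356 + 175/8*e1234 - 35/32*e1236 - 15/16*e1245 - 25/12*e1256 - 1235/36*e1346 - 133/16*e1456 - 65/8*e2346 - 1673/72*e2456 - 25/9*e12345 - 5/4*e12356 - 35/8*e13456 - 315/4*e23456
Answer: 545/12*e1 + 5*e2 + 35/18*e4 - 929/16*e13 - 35/6*e15 + 743/96*e23 - 105*e25 - 35/24*e36 + 155/16*e45 - 25/2*e56 + 105/16*e124 - 175/6*e126 - 175/32*e135 + 555/16*e146 - 175/48*e235 - 85/16*e246 - 75/8*e345 + 1555/96*e356 + 175/8*e1234 - 35/32*e1236 - 15/16*e1245 - 25/12*e1256 - 1235/36*e1346 - 133/16*e1456 - 65/8*e2346 - 1673/72*e2456 - 25/9*e12345 - 5/4*e12356 - 35/8*e13456 - 315/4*e23456


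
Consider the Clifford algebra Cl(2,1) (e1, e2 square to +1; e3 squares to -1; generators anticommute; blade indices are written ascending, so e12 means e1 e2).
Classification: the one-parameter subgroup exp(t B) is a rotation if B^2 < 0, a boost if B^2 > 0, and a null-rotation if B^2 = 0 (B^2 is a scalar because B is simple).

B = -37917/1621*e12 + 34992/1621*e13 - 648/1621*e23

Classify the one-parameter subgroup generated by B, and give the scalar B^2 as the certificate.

B^2 term by term: the squares give (-37917/1621)^2*(e12)^2 + (34992/1621)^2*(e13)^2 + (-648/1621)^2*(e23)^2 = 1437698889/2627641*(-1) + 1224440064/2627641*(+1) + 419904/2627641*(+1) = -81 (each basis 2-blade squares to minus the product of its generators' squares); cross terms between blades sharing an index anticommute and cancel. So B^2 = -81.
Answer: rotation, certificate B^2 = -81. Check the certificate: B^2 = -81, and that sign is decisive whatever form B takes.


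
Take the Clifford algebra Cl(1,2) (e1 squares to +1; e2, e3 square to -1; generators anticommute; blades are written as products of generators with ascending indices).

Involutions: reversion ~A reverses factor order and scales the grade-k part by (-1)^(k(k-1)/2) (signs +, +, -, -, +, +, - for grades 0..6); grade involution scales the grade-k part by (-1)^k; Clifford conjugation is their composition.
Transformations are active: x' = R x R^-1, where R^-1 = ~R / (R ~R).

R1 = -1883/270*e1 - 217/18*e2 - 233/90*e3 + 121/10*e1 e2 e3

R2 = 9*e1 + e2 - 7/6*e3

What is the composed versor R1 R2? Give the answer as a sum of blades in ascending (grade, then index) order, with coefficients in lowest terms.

Distribute over the terms of R2 (each basis-blade product reordered to ascending indices, repeated generators contracted through their squares):
R1 (9*e1) = -1883/30 + 217/2*e1 e2 + 233/10*e1 e3 + 1089/10*e2 e3
R1 (e2) = 217/18 - 1883/270*e1 e2 + 121/10*e1 e3 + 233/90*e2 e3
R1 (-7/6*e3) = -1631/540 + 847/60*e1 e2 + 13181/1620*e1 e3 + 1519/108*e2 e3
Summing the partial products and collecting blades:
Answer: -5803/108 + 62447/540*e1 e2 + 70529/1620*e1 e3 + 67799/540*e2 e3


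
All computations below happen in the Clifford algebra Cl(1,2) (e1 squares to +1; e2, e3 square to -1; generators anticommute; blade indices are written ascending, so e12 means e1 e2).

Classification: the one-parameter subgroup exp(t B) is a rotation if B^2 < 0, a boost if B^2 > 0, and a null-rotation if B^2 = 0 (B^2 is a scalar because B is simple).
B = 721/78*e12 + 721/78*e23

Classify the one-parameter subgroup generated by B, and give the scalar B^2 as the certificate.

B^2 term by term: the squares give (721/78)^2*(e12)^2 + (721/78)^2*(e23)^2 = 519841/6084*(+1) + 519841/6084*(-1) = 0 (each basis 2-blade squares to minus the product of its generators' squares); cross terms between blades sharing an index anticommute and cancel. So B^2 = 0.
Answer: null-rotation, certificate B^2 = 0. No conjugation can change B^2 = 0; the sign gives the class.


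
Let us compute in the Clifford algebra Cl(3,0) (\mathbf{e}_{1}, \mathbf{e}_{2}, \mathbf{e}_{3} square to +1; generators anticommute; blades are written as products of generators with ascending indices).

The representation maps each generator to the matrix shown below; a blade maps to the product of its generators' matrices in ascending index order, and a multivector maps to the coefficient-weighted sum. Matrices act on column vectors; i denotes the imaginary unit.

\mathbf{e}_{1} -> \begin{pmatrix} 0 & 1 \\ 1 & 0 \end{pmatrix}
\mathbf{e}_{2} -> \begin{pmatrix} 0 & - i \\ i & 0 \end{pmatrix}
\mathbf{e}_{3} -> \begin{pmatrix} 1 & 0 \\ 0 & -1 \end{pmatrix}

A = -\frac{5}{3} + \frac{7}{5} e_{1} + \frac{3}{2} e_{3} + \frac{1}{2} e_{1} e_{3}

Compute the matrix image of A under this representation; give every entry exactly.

Bivector images (products of the table entries): rho(e_{1} e_{3}) = rho(\mathbf{e}_{1})rho(\mathbf{e}_{3}) = \begin{pmatrix} 0 & -1 \\ 1 & 0 \end{pmatrix}.
M = (-\frac{5}{3})*1 + (\frac{7}{5})*rho(e_{1}) + (\frac{3}{2})*rho(e_{3}) + (\frac{1}{2})*rho(e_{1} e_{3}), summed entrywise (1 is the identity matrix):
Answer: \begin{pmatrix} - \frac{1}{6} & \frac{9}{10} \\ \frac{19}{10} & - \frac{19}{6} \end{pmatrix}


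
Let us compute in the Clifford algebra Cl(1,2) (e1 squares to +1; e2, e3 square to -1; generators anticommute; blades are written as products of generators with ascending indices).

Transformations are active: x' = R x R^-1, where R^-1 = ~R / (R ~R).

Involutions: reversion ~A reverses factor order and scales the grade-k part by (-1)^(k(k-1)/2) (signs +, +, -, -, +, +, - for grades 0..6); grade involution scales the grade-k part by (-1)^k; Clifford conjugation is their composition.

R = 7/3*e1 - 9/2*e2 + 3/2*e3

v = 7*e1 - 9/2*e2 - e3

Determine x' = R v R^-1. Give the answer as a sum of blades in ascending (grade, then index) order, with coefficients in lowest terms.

~R = 7/3*e1 - 9/2*e2 + 3/2*e3, and R ~R = -307/18, so R^-1 = ~R / (-307/18).
R v = -29/12 + 21*e1 e2 - 77/6*e1 e3 + 45/4*e2 e3
Answer: -1946/307*e1 + 990/307*e2 + 875/614*e3


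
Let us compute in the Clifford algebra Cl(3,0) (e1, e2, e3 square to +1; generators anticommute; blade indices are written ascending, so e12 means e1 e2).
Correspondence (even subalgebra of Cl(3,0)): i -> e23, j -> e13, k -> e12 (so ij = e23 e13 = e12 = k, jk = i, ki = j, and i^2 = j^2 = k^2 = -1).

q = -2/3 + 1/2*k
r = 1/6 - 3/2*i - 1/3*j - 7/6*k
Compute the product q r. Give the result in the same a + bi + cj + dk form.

In blades: q = -2/3 + 1/2*e12, r = 1/6 - 7/6*e12 - 1/3*e13 - 3/2*e23.
Distribute q over r term by term (generator squares from the signature, products reordered to ascending indices): (-2/3)*r = -1/9 + 7/9*e12 + 2/9*e13 + e23; (1/2*e12)*r = 7/12 + 1/12*e12 - 3/4*e13 + 1/6*e23.
Sum: 17/36 + 31/36*e12 - 19/36*e13 + 7/6*e23; translating back through the correspondence:
Answer: 17/36 + 7/6*i - 19/36*j + 31/36*k


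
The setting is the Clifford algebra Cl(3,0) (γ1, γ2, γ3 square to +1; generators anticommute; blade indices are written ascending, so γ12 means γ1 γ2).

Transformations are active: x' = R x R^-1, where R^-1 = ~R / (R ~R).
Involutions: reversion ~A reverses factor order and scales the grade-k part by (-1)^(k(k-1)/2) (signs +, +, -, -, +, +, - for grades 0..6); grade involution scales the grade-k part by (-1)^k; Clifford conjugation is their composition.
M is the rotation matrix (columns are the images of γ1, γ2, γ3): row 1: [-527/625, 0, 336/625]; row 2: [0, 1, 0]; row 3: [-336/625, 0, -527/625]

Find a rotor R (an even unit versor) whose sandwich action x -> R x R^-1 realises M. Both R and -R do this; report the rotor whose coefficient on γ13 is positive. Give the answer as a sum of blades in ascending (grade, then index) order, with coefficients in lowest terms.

Method: write R = a + b12*γ12 + b13*γ13 + b23*γ23 with a^2 + b12^2 + b13^2 + b23^2 = 1 (so R^-1 = ~R). Expanding the columns R e_j ~R gives tr M = 4a^2 - 1 and, from the antisymmetric part, M21 - M12 = -4a*b12, M13 - M31 = 4a*b13, M32 - M23 = -4a*b23.
Here tr M = -429/625, so a^2 = (1 + tr M)/4 = 49/625 and a = ±7/25. Taking a = 7/25: M21 - M12 = 0, M13 - M31 = 672/625, M32 - M23 = 0, giving b12 = 0, b13 = 24/25, b23 = 0, i.e. R = 7/25 + 24/25*γ13.
Its γ13 coefficient is already positive.
Answer: 7/25 + 24/25*γ13. Why the constraint matters: R and -R act identically through the sandwich — M has trace -429/625 either way — so only the sign condition on γ13 picks one of the two preimages.


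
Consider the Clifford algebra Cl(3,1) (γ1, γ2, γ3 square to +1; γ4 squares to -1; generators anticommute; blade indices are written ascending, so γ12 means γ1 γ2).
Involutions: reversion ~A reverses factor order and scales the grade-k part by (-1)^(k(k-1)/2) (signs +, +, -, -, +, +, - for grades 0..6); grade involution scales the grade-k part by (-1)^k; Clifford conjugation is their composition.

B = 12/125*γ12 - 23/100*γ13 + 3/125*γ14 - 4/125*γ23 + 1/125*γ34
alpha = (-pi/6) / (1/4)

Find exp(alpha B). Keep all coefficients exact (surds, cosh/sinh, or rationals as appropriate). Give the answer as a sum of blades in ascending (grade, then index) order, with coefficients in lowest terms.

B^2 term by term: the squares give (12/125)^2*(γ12)^2 + (-23/100)^2*(γ13)^2 + (3/125)^2*(γ14)^2 + (-4/125)^2*(γ23)^2 + (1/125)^2*(γ34)^2 = 144/15625*(-1) + 529/10000*(-1) + 9/15625*(+1) + 16/15625*(-1) + 1/15625*(+1) = -1/16 (each basis 2-blade squares to minus the product of its generators' squares); cross terms between blades sharing an index anticommute and cancel; the commuting (index-disjoint) pairs give grade-4 terms 2*c*c'*(blade product), which cancel blade by blade — γ1234: 24/15625 - 24/15625 = 0 — confirming B is simple. So B^2 = -1/16.
B^2 = -1/16 — a negative square means the series sums to a rotation: l = 1/4, alpha*l = -pi/6, so exp(alpha B) = cos(-pi/6) + (sin(-pi/6)/(1/4))*B = sqrt(3)/2 + (-2)*B.
Answer: sqrt(3)/2 - 24/125*γ12 + 23/50*γ13 - 6/125*γ14 + 8/125*γ23 - 2/125*γ34


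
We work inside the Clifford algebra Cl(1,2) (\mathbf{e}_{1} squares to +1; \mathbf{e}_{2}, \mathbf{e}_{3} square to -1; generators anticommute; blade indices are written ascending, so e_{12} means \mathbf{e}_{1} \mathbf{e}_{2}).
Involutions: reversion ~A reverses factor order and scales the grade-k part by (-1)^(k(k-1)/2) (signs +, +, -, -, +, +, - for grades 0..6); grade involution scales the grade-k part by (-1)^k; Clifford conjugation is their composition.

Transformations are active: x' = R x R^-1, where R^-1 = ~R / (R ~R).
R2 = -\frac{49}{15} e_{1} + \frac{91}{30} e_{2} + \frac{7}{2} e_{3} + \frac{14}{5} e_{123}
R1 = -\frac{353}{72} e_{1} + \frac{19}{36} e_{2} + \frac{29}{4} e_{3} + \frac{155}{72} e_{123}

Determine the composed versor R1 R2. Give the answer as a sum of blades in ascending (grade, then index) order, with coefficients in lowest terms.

Distribute over the terms of R1 (each basis-blade product reordered to ascending indices, repeated generators contracted through their squares):
(-\frac{353}{72} e_{1}) R2 = \frac{17297}{1080} - \frac{32123}{2160} e_{12} - \frac{2471}{144} e_{13} - \frac{2471}{180} e_{23}
(\frac{19}{36} e_{2}) R2 = -\frac{1729}{1080} + \frac{931}{540} e_{12} + \frac{133}{90} e_{13} + \frac{133}{72} e_{23}
(\frac{29}{4} e_{3}) R2 = -\frac{203}{8} - \frac{203}{10} e_{12} + \frac{1421}{60} e_{13} - \frac{2639}{120} e_{23}
(\frac{155}{72} e_{123}) R2 = -\frac{217}{36} - \frac{1085}{144} e_{12} + \frac{2821}{432} e_{13} - \frac{1519}{216} e_{23}
Summing the partial products and collecting blades:
Answer: -\frac{18347}{1080} - \frac{44261}{1080} e_{12} + \frac{7847}{540} e_{13} - \frac{44177}{1080} e_{23}


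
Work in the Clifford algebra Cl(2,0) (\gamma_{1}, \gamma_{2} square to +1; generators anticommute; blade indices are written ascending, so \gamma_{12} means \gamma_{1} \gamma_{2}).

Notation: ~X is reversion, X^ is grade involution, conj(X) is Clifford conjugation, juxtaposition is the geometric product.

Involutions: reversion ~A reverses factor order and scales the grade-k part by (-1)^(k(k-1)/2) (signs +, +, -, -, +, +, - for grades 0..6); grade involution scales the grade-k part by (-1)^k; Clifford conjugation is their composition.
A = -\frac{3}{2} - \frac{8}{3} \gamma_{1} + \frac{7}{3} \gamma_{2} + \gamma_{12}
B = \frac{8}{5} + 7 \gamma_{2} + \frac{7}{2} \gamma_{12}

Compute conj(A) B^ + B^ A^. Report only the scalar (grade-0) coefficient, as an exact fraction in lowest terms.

first term: \frac{523}{30} + \frac{583}{30} \gamma_{1} + \frac{161}{10} \gamma_{2} - \frac{1531}{60} \gamma_{12}
second term: \frac{313}{30} + \frac{31}{10} \gamma_{1} - \frac{77}{30} \gamma_{2} + \frac{901}{60} \gamma_{12}
Answer: \frac{418}{15}


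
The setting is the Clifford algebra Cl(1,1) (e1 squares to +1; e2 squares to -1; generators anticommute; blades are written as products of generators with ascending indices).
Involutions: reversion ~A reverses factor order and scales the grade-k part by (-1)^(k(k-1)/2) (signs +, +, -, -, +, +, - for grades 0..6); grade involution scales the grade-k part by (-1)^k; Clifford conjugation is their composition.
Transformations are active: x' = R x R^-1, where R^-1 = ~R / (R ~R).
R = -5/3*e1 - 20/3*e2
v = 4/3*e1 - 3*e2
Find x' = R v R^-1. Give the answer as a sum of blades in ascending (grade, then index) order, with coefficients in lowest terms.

~R = -5/3*e1 - 20/3*e2, and R ~R = -125/3, so R^-1 = ~R / (-125/3).
R v = -200/9 + 125/9*e1 e2
Answer: -28/9*e1 - 37/9*e2


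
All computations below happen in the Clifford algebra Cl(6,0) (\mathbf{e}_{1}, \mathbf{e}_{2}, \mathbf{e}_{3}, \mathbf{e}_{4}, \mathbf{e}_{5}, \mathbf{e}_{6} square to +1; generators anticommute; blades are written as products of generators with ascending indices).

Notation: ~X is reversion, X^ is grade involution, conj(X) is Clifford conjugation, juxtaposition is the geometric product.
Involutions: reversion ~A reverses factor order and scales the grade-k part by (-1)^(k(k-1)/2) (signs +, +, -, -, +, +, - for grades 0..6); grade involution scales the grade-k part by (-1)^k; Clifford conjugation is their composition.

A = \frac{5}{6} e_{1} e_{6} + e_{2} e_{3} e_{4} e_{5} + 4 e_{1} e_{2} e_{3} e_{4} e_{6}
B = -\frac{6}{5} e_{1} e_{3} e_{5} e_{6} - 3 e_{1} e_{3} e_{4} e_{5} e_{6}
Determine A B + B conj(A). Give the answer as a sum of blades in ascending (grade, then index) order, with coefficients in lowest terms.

first term: -12 e_{2} e_{5} + e_{3} e_{5} + 3 e_{1} e_{2} e_{6} + \frac{24}{5} e_{2} e_{4} e_{5} - \frac{5}{2} e_{3} e_{4} e_{5} - \frac{6}{5} e_{1} e_{2} e_{4} e_{6}
second term: -12 e_{2} e_{5} - e_{3} e_{5} - 3 e_{1} e_{2} e_{6} + \frac{24}{5} e_{2} e_{4} e_{5} + \frac{5}{2} e_{3} e_{4} e_{5} - \frac{6}{5} e_{1} e_{2} e_{4} e_{6}
Answer: -24 e_{2} e_{5} + \frac{48}{5} e_{2} e_{4} e_{5} - \frac{12}{5} e_{1} e_{2} e_{4} e_{6}


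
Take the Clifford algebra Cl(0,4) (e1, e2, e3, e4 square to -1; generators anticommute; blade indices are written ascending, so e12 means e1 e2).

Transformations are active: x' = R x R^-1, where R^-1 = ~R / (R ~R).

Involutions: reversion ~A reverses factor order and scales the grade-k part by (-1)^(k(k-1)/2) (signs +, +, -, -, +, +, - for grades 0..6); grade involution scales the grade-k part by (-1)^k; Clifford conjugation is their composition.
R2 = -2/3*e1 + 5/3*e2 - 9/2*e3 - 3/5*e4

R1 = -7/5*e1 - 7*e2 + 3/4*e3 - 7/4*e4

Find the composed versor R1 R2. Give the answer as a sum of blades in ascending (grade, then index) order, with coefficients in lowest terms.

Distribute over the terms of R1 (each basis-blade product reordered to ascending indices, repeated generators contracted through their squares):
(-7/5*e1) R2 = -14/15 - 7/3*e12 + 63/10*e13 + 21/25*e14
(-7*e2) R2 = 35/3 - 14/3*e12 + 63/2*e23 + 21/5*e24
(3/4*e3) R2 = 27/8 + 1/2*e13 - 5/4*e23 - 9/20*e34
(-7/4*e4) R2 = -21/20 - 7/6*e14 + 35/12*e24 - 63/8*e34
Summing the partial products and collecting blades:
Answer: 1567/120 - 7*e12 + 34/5*e13 - 49/150*e14 + 121/4*e23 + 427/60*e24 - 333/40*e34


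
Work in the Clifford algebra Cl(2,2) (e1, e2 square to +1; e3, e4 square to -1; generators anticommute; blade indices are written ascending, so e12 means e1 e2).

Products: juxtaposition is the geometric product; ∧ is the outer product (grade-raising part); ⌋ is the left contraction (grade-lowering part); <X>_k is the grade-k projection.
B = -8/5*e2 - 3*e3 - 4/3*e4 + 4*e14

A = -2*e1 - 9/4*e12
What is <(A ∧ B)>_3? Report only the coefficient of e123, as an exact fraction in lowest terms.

step 1: 16/5*e12 + 6*e13 + 8/3*e14 + 27/4*e123 + 3*e124
step 2: 27/4*e123 + 3*e124
Answer: 27/4


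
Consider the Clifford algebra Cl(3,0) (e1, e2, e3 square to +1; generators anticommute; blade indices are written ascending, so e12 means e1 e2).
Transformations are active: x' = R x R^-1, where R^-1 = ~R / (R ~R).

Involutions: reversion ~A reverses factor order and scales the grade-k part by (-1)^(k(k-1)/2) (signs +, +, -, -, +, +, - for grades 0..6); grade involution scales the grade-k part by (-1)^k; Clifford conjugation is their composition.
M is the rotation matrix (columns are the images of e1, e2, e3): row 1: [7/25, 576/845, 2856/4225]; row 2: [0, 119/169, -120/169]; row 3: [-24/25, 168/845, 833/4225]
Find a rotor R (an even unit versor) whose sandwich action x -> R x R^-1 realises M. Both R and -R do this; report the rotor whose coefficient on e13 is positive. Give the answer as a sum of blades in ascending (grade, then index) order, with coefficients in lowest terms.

Method: write R = a + b12*e12 + b13*e13 + b23*e23 with a^2 + b12^2 + b13^2 + b23^2 = 1 (so R^-1 = ~R). Expanding the columns R e_j ~R gives tr M = 4a^2 - 1 and, from the antisymmetric part, M21 - M12 = -4a*b12, M13 - M31 = 4a*b13, M32 - M23 = -4a*b23.
Here tr M = 4991/4225, so a^2 = (1 + tr M)/4 = 2304/4225 and a = ±48/65. Taking a = 48/65: M21 - M12 = -576/845, M13 - M31 = 6912/4225, M32 - M23 = 768/845, giving b12 = 3/13, b13 = 36/65, b23 = -4/13, i.e. R = 48/65 + 3/13*e12 + 36/65*e13 - 4/13*e23.
Its e13 coefficient is already positive.
Answer: 48/65 + 3/13*e12 + 36/65*e13 - 4/13*e23. Why the constraint matters: R and -R act identically through the sandwich — M has trace 4991/4225 either way — so only the sign condition on e13 picks one of the two preimages.


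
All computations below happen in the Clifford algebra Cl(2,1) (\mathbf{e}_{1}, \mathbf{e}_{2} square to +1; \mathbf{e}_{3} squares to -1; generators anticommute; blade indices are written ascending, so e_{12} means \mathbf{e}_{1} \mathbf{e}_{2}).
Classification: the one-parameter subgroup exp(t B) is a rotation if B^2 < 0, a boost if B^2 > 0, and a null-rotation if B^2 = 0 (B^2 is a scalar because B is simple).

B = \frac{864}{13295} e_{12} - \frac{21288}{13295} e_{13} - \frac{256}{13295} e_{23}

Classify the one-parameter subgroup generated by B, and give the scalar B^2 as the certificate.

B^2 term by term: the squares give (\frac{864}{13295})^2*(e_{12})^2 + (-\frac{21288}{13295})^2*(e_{13})^2 + (-\frac{256}{13295})^2*(e_{23})^2 = \frac{746496}{176757025}*(-1) + \frac{453178944}{176757025}*(+1) + \frac{65536}{176757025}*(+1) = \frac{64}{25} (each basis 2-blade squares to minus the product of its generators' squares); cross terms between blades sharing an index anticommute and cancel. So B^2 = \frac{64}{25}.
Answer: boost, certificate B^2 = \frac{64}{25}. Why this suffices: the scalar \frac{64}{25} survives any versor conjugation, so its sign alone determines the class however B is presented.


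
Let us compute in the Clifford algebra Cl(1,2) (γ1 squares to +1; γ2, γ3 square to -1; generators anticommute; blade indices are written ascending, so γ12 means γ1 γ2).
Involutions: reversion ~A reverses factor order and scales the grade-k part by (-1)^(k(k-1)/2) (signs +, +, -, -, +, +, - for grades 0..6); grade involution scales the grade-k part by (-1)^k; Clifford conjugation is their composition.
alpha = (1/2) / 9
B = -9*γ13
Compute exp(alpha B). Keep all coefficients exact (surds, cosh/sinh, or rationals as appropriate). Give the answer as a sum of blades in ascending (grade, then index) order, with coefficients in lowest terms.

B^2 = (-9)^2*(γ13)^2 = 81*(+1) = 81 (a basis 2-blade squares to minus the product of its generators' squares).
B^2 = 81 — hyperbolic case — the even/odd split gives cosh and sinh: l = 9, alpha*l = 1/2, so exp(alpha B) = cosh(1/2) + (sinh(1/2)/9)*B = cosh(1/2) + (sinh(1/2)/9)*B.
Answer: cosh(1/2) - sinh(1/2)*γ13


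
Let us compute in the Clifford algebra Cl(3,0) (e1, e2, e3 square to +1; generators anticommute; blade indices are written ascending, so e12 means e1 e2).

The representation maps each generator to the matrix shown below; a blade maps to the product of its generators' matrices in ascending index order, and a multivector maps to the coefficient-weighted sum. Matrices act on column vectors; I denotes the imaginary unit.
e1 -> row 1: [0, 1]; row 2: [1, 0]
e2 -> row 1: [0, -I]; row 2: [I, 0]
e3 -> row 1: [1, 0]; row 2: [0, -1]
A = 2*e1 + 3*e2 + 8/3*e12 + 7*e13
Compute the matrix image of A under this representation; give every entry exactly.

Bivector images (products of the table entries): rho(e12) = rho(e1)rho(e2) = row 1: [I, 0]; row 2: [0, -I]; rho(e13) = rho(e1)rho(e3) = row 1: [0, -1]; row 2: [1, 0].
M = (2)*rho(e1) + (3)*rho(e2) + (8/3)*rho(e12) + (7)*rho(e13), summed entrywise:
Answer: row 1: [8*I/3, -5 - 3*I]; row 2: [9 + 3*I, -8*I/3]
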